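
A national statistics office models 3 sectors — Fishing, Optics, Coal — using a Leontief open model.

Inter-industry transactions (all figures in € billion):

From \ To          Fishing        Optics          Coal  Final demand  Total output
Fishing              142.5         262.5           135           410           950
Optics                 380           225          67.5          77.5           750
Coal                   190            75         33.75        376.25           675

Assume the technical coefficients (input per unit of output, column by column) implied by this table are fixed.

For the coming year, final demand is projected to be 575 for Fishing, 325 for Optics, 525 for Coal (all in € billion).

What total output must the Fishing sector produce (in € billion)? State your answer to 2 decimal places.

Technical coefficients a_ij = z_ij / X_j:
  a_11 = 142.5/950 = 0.15, a_21 = 380/950 = 0.40, a_31 = 190/950 = 0.20
  a_12 = 262.5/750 = 0.35, a_22 = 225/750 = 0.30, a_32 = 75/750 = 0.10
  a_13 = 135/675 = 0.20, a_23 = 67.5/675 = 0.10, a_33 = 33.75/675 = 0.05
I − A =
  [   0.85    -0.35    -0.20]
  [  -0.40     0.70    -0.10]
  [  -0.20    -0.10     0.95]
Cofactors of I−A, C_ij = (−1)^(i+j)·(minor ij) (rows/columns in the sector order above):
  C_11 = (0.70)(0.95) − (-0.10)(-0.10) = 0.6550
  C_12 = −[(-0.40)(0.95) − (-0.10)(-0.20)] = 0.4000
  C_13 = (-0.40)(-0.10) − (0.70)(-0.20) = 0.1800
  C_21 = −[(-0.35)(0.95) − (-0.20)(-0.10)] = 0.3525
  C_22 = (0.85)(0.95) − (-0.20)(-0.20) = 0.7675
  C_23 = −[(0.85)(-0.10) − (-0.35)(-0.20)] = 0.1550
  C_31 = (-0.35)(-0.10) − (-0.20)(0.70) = 0.1750
  C_32 = −[(0.85)(-0.10) − (-0.20)(-0.40)] = 0.1650
  C_33 = (0.85)(0.70) − (-0.35)(-0.40) = 0.4550
det(I−A) = Σ_j (I−A)_1j·C_1j = (0.85)(0.6550) + (-0.35)(0.4000) + (-0.20)(0.1800) = 0.38075
adj(I−A) = Cᵀ =
  [ 0.6550   0.3525   0.1750]
  [ 0.4000   0.7675   0.1650]
  [ 0.1800   0.1550   0.4550]
(I − A)⁻¹ = adj(I−A) / det(I−A) ≈
  [   1.7203     0.9258     0.4596]
  [   1.0506     2.0158     0.4334]
  [   0.4728     0.4071     1.1950]
x = (I − A)⁻¹ d = adj(I−A)·d / det(I−A), with det(I−A) = 0.38075:
  x_1 = (0.6550·575 + 0.3525·325 + 0.1750·525) / 0.38075 = 583.0625 / 0.38075 ≈ 1531.35
  x_2 = (0.4000·575 + 0.7675·325 + 0.1650·525) / 0.38075 = 566.0625 / 0.38075 ≈ 1486.70
  x_3 = (0.1800·575 + 0.1550·325 + 0.4550·525) / 0.38075 = 392.75 / 0.38075 ≈ 1031.52

x_1 = 1531.35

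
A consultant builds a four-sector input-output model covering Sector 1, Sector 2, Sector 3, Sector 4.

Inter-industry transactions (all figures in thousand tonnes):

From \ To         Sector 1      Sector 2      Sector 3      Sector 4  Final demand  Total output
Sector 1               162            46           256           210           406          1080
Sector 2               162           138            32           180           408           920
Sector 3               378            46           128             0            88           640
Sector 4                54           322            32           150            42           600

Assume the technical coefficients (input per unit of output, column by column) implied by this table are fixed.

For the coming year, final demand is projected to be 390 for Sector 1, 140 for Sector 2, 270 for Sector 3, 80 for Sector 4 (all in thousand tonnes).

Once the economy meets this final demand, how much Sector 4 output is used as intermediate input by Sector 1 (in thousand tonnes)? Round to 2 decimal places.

z_41 = 55.53

Technical coefficients a_ij = z_ij / X_j:
  a_11 = 162/1080 = 0.15, a_21 = 162/1080 = 0.15, a_31 = 378/1080 = 0.35, a_41 = 54/1080 = 0.05
  a_12 = 46/920 = 0.05, a_22 = 138/920 = 0.15, a_32 = 46/920 = 0.05, a_42 = 322/920 = 0.35
  a_13 = 256/640 = 0.40, a_23 = 32/640 = 0.05, a_33 = 128/640 = 0.20, a_43 = 32/640 = 0.05
  a_14 = 210/600 = 0.35, a_24 = 180/600 = 0.30, a_34 = 0/600 = 0.00, a_44 = 150/600 = 0.25
I − A =
  [   0.85    -0.05    -0.40    -0.35]
  [  -0.15     0.85    -0.05    -0.30]
  [  -0.35    -0.05     0.80     0.00]
  [  -0.05    -0.35    -0.05     0.75]
Compute the cofactors C_ij = (−1)^(i+j)·(3×3 minor ij) of I−A; the adjugate is their transpose:
adj(I−A) = Cᵀ =
  [ 0.423375   0.143875   0.236625   0.255125]
  [ 0.120375   0.384875   0.097375   0.210125]
  [ 0.192750   0.087000   0.413000   0.124750]
  [ 0.097250   0.195000   0.088750   0.447000]
det(I−A) = Σ_j (I−A)_1j·C_1j = (0.85)(0.423375) + (-0.05)(0.120375) + (-0.40)(0.192750) + (-0.35)(0.097250) = 0.2427125
(I − A)⁻¹ = adj(I−A) / det(I−A) ≈
  [   1.7443     0.5928     0.9749     1.0511]
  [   0.4960     1.5857     0.4012     0.8657]
  [   0.7941     0.3584     1.7016     0.5140]
  [   0.4007     0.8034     0.3657     1.8417]
First solve x = (I − A)⁻¹ d = adj(I−A)·d / det(I−A); in particular x_1 = (0.423375·390 + 0.143875·140 + 0.236625·270 + 0.255125·80) / 0.2427125 = 269.5575 / 0.2427125 ≈ 1110.6041.
Intermediate flow from 4 to 1: z_41 = a_41 · x_1 = 0.05 × 269.5575 / 0.2427125 = 13.477875 / 0.2427125 ≈ 55.53.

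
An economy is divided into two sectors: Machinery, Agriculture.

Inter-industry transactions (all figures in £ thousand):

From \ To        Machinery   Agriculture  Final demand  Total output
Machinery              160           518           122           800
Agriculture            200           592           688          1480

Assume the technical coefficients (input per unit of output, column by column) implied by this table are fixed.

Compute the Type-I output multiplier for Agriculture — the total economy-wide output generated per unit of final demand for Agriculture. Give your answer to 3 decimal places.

Technical coefficients a_ij = z_ij / X_j:
  a_11 = 160/800 = 0.20, a_21 = 200/800 = 0.25
  a_12 = 518/1480 = 0.35, a_22 = 592/1480 = 0.40
I − A =
  [   0.80    -0.35]
  [  -0.25     0.60]
det(I−A) = (0.80)(0.60) − (-0.35)(-0.25) = 0.3925
adj(I−A) = [[0.60, 0.35], [0.25, 0.80]]
(I − A)⁻¹ = adj(I−A) / det(I−A) ≈
  [   1.5287     0.8917]
  [   0.6369     2.0382]
The output multiplier for sector j is the column-j sum of the Leontief inverse (I − A)⁻¹ = adj(I−A) / det(I−A).
Column 2 of adj(I−A): (0.35, 0.80); det(I−A) = 0.3925.
m_2 = (0.35 + 0.80) / 0.3925 = 1.15 / 0.3925 ≈ 2.930.

m_2 = 2.930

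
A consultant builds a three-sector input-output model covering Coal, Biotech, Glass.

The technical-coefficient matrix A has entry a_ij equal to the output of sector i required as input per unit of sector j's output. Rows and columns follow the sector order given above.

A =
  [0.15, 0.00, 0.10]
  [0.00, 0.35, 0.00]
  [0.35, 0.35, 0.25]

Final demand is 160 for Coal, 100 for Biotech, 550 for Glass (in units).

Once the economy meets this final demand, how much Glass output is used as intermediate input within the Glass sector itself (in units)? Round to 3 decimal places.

z_GG = 236.211

I − A =
  [   0.85     0.00    -0.10]
  [   0.00     0.65     0.00]
  [  -0.35    -0.35     0.75]
Cofactors of I−A, C_ij = (−1)^(i+j)·(minor ij) (rows/columns in the sector order above):
  C_11 = (0.65)(0.75) − (0.00)(-0.35) = 0.4875
  C_12 = −[(0.00)(0.75) − (0.00)(-0.35)] = 0.0000
  C_13 = (0.00)(-0.35) − (0.65)(-0.35) = 0.2275
  C_21 = −[(0.00)(0.75) − (-0.10)(-0.35)] = 0.0350
  C_22 = (0.85)(0.75) − (-0.10)(-0.35) = 0.6025
  C_23 = −[(0.85)(-0.35) − (0.00)(-0.35)] = 0.2975
  C_31 = (0.00)(0.00) − (-0.10)(0.65) = 0.0650
  C_32 = −[(0.85)(0.00) − (-0.10)(0.00)] = 0.0000
  C_33 = (0.85)(0.65) − (0.00)(0.00) = 0.5525
det(I−A) = Σ_j (I−A)_1j·C_1j = (0.85)(0.4875) + (0.00)(0.0000) + (-0.10)(0.2275) = 0.391625
adj(I−A) = Cᵀ =
  [ 0.4875   0.0350   0.0650]
  [ 0.0000   0.6025   0.0000]
  [ 0.2275   0.2975   0.5525]
(I − A)⁻¹ = adj(I−A) / det(I−A) ≈
  [   1.2448     0.0894     0.1660]
  [   0.0000     1.5385     0.0000]
  [   0.5809     0.7597     1.4108]
First solve x = (I − A)⁻¹ d = adj(I−A)·d / det(I−A); in particular x_G = (0.2275·160 + 0.2975·100 + 0.5525·550) / 0.391625 = 370.025 / 0.391625 ≈ 944.84520.
Intermediate flow from G to G: z_GG = a_GG · x_G = 0.25 × 370.025 / 0.391625 = 92.50625 / 0.391625 ≈ 236.211.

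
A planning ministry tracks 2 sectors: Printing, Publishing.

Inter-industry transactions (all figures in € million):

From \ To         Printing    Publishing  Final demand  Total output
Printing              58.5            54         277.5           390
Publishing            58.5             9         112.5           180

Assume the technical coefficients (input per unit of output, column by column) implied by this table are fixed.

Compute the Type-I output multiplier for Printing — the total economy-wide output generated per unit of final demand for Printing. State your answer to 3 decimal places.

Technical coefficients a_ij = z_ij / X_j:
  a_11 = 58.5/390 = 0.15, a_21 = 58.5/390 = 0.15
  a_12 = 54/180 = 0.30, a_22 = 9/180 = 0.05
I − A =
  [   0.85    -0.30]
  [  -0.15     0.95]
det(I−A) = (0.85)(0.95) − (-0.30)(-0.15) = 0.7625
adj(I−A) = [[0.95, 0.30], [0.15, 0.85]]
(I − A)⁻¹ = adj(I−A) / det(I−A) ≈
  [   1.2459     0.3934]
  [   0.1967     1.1148]
The output multiplier for sector j is the column-j sum of the Leontief inverse (I − A)⁻¹ = adj(I−A) / det(I−A).
Column 1 of adj(I−A): (0.95, 0.15); det(I−A) = 0.7625.
m_1 = (0.95 + 0.15) / 0.7625 = 1.10 / 0.7625 ≈ 1.443.

m_1 = 1.443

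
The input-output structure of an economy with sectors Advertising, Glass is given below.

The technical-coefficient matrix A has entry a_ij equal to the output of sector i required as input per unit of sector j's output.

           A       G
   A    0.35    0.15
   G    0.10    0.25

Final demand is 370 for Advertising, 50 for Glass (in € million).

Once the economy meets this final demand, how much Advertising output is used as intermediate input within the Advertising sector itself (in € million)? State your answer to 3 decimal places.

z_AA = 211.111

I − A =
  [   0.65    -0.15]
  [  -0.10     0.75]
det(I−A) = (0.65)(0.75) − (-0.15)(-0.10) = 0.4725
adj(I−A) = [[0.75, 0.15], [0.10, 0.65]]
(I − A)⁻¹ = adj(I−A) / det(I−A) ≈
  [   1.5873     0.3175]
  [   0.2116     1.3757]
First solve x = (I − A)⁻¹ d = adj(I−A)·d / det(I−A); in particular x_A = (0.75·370 + 0.15·50) / 0.4725 = 285.00 / 0.4725 ≈ 603.17460.
Intermediate flow from A to A: z_AA = a_AA · x_A = 0.35 × 285.00 / 0.4725 = 99.75 / 0.4725 ≈ 211.111.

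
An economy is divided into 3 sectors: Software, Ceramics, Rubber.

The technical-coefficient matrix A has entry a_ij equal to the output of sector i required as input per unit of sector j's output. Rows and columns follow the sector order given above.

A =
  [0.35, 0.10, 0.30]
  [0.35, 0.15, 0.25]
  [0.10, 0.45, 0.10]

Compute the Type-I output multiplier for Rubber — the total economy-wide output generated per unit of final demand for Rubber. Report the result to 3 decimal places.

I − A =
  [   0.65    -0.10    -0.30]
  [  -0.35     0.85    -0.25]
  [  -0.10    -0.45     0.90]
Cofactors of I−A, C_ij = (−1)^(i+j)·(minor ij) (rows/columns in the sector order above):
  C_11 = (0.85)(0.90) − (-0.25)(-0.45) = 0.6525
  C_12 = −[(-0.35)(0.90) − (-0.25)(-0.10)] = 0.3400
  C_13 = (-0.35)(-0.45) − (0.85)(-0.10) = 0.2425
  C_21 = −[(-0.10)(0.90) − (-0.30)(-0.45)] = 0.2250
  C_22 = (0.65)(0.90) − (-0.30)(-0.10) = 0.5550
  C_23 = −[(0.65)(-0.45) − (-0.10)(-0.10)] = 0.3025
  C_31 = (-0.10)(-0.25) − (-0.30)(0.85) = 0.2800
  C_32 = −[(0.65)(-0.25) − (-0.30)(-0.35)] = 0.2675
  C_33 = (0.65)(0.85) − (-0.10)(-0.35) = 0.5175
det(I−A) = Σ_j (I−A)_1j·C_1j = (0.65)(0.6525) + (-0.10)(0.3400) + (-0.30)(0.2425) = 0.317375
adj(I−A) = Cᵀ =
  [ 0.6525   0.2250   0.2800]
  [ 0.3400   0.5550   0.2675]
  [ 0.2425   0.3025   0.5175]
(I − A)⁻¹ = adj(I−A) / det(I−A) ≈
  [   2.0559     0.7089     0.8822]
  [   1.0713     1.7487     0.8429]
  [   0.7641     0.9531     1.6306]
The output multiplier for sector j is the column-j sum of the Leontief inverse (I − A)⁻¹ = adj(I−A) / det(I−A).
Column R of adj(I−A): (0.2800, 0.2675, 0.5175); det(I−A) = 0.317375.
m_R = (0.2800 + 0.2675 + 0.5175) / 0.317375 = 1.065 / 0.317375 ≈ 3.356.

m_R = 3.356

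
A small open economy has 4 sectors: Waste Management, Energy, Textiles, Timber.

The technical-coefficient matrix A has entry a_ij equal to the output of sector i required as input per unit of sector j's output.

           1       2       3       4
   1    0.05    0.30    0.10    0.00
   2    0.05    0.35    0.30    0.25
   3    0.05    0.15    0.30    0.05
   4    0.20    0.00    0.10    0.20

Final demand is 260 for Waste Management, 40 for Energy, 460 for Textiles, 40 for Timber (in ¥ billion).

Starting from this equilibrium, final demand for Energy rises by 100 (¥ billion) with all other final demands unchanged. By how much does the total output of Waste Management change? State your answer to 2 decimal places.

I − A =
  [   0.95    -0.30    -0.10     0.00]
  [  -0.05     0.65    -0.30    -0.25]
  [  -0.05    -0.15     0.70    -0.05]
  [  -0.20     0.00    -0.10     0.80]
Compute the cofactors C_ij = (−1)^(i+j)·(3×3 minor ij) of I−A; the adjugate is their transpose:
adj(I−A) = Cᵀ =
  [ 0.32100   0.17850   0.13150   0.06400]
  [ 0.07900   0.52225   0.26075   0.17950]
  [ 0.04600   0.12900   0.46700   0.06950]
  [ 0.08600   0.06075   0.09125   0.37050]
det(I−A) = Σ_j (I−A)_1j·C_1j = (0.95)(0.32100) + (-0.30)(0.07900) + (-0.10)(0.04600) + (0.00)(0.08600) = 0.27665
(I − A)⁻¹ = adj(I−A) / det(I−A) ≈
  [   1.1603     0.6452     0.4753     0.2313]
  [   0.2856     1.8878     0.9425     0.6488]
  [   0.1663     0.4663     1.6881     0.2512]
  [   0.3109     0.2196     0.3298     1.3392]
Δx = (I − A)⁻¹ Δd with Δd having +100 in the Energy component and 0 elsewhere.
So Δx_1 = L_12 · (+100), where L_12 = adj(I−A)_12 / det(I−A) = 0.17850 / 0.27665.
Δx_1 = 0.17850 × (+100) / 0.27665 = 17.85 / 0.27665 ≈ 64.52.

Δx_1 = 64.52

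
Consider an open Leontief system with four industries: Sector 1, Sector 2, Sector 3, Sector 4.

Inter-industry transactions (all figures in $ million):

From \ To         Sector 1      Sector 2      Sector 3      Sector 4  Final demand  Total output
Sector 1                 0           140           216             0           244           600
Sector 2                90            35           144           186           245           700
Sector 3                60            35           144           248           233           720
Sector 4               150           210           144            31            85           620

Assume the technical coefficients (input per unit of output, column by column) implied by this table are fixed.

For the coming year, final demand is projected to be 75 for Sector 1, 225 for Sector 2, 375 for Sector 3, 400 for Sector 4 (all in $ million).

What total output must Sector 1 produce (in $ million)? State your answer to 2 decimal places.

x_1 = 610.67

Technical coefficients a_ij = z_ij / X_j:
  a_11 = 0/600 = 0.00, a_21 = 90/600 = 0.15, a_31 = 60/600 = 0.10, a_41 = 150/600 = 0.25
  a_12 = 140/700 = 0.20, a_22 = 35/700 = 0.05, a_32 = 35/700 = 0.05, a_42 = 210/700 = 0.30
  a_13 = 216/720 = 0.30, a_23 = 144/720 = 0.20, a_33 = 144/720 = 0.20, a_43 = 144/720 = 0.20
  a_14 = 0/620 = 0.00, a_24 = 186/620 = 0.30, a_34 = 248/620 = 0.40, a_44 = 31/620 = 0.05
I − A =
  [   1.00    -0.20    -0.30     0.00]
  [  -0.15     0.95    -0.20    -0.30]
  [  -0.10    -0.05     0.80    -0.40]
  [  -0.25    -0.30    -0.20     0.95]
Compute the cofactors C_ij = (−1)^(i+j)·(3×3 minor ij) of I−A; the adjugate is their transpose:
adj(I−A) = Cᵀ =
  [ 0.537500   0.186250   0.293750   0.182500]
  [ 0.207000   0.621500   0.315250   0.329000]
  [ 0.205125   0.206500   0.769000   0.389000]
  [ 0.250000   0.288750   0.338750   0.691250]
det(I−A) = Σ_j (I−A)_1j·C_1j = (1.00)(0.537500) + (-0.20)(0.207000) + (-0.30)(0.205125) + (0.00)(0.250000) = 0.4345625
(I − A)⁻¹ = adj(I−A) / det(I−A) ≈
  [   1.2369     0.4286     0.6760     0.4200]
  [   0.4763     1.4302     0.7254     0.7571]
  [   0.4720     0.4752     1.7696     0.8952]
  [   0.5753     0.6645     0.7795     1.5907]
x = (I − A)⁻¹ d = adj(I−A)·d / det(I−A), with det(I−A) = 0.4345625:
  x_1 = (0.537500·75 + 0.186250·225 + 0.293750·375 + 0.182500·400) / 0.4345625 = 265.375 / 0.4345625 ≈ 610.67
  x_2 = (0.207000·75 + 0.621500·225 + 0.315250·375 + 0.329000·400) / 0.4345625 = 405.18125 / 0.4345625 ≈ 932.39
  x_3 = (0.205125·75 + 0.206500·225 + 0.769000·375 + 0.389000·400) / 0.4345625 = 505.821875 / 0.4345625 ≈ 1163.98
  x_4 = (0.250000·75 + 0.288750·225 + 0.338750·375 + 0.691250·400) / 0.4345625 = 487.25 / 0.4345625 ≈ 1121.24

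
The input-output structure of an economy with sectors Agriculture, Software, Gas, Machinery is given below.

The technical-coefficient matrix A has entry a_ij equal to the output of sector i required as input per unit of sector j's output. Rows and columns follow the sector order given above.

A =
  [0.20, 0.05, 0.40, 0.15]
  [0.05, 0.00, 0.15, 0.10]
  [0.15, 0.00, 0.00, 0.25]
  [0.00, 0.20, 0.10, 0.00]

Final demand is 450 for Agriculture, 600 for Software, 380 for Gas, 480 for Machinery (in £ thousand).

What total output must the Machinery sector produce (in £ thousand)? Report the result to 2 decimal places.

I − A =
  [   0.80    -0.05    -0.40    -0.15]
  [  -0.05     1.00    -0.15    -0.10]
  [  -0.15     0.00     1.00    -0.25]
  [   0.00    -0.20    -0.10     1.00]
Compute the cofactors C_ij = (−1)^(i+j)·(3×3 minor ij) of I−A; the adjugate is their transpose:
adj(I−A) = Cᵀ =
  [ 0.947500   0.098750   0.419500   0.256875]
  [ 0.072750   0.717750   0.148750   0.119875]
  [ 0.149500   0.052000   0.780000   0.222625]
  [ 0.029500   0.148750   0.107750   0.736375]
det(I−A) = Σ_j (I−A)_1j·C_1j = (0.80)(0.947500) + (-0.05)(0.072750) + (-0.40)(0.149500) + (-0.15)(0.029500) = 0.6901375
(I − A)⁻¹ = adj(I−A) / det(I−A) ≈
  [   1.3729     0.1431     0.6078     0.3722]
  [   0.1054     1.0400     0.2155     0.1737]
  [   0.2166     0.0753     1.1302     0.3226]
  [   0.0427     0.2155     0.1561     1.0670]
x = (I − A)⁻¹ d = adj(I−A)·d / det(I−A), with det(I−A) = 0.6901375:
  x_1 = (0.947500·450 + 0.098750·600 + 0.419500·380 + 0.256875·480) / 0.6901375 = 768.335 / 0.6901375 ≈ 1113.31
  x_2 = (0.072750·450 + 0.717750·600 + 0.148750·380 + 0.119875·480) / 0.6901375 = 577.4525 / 0.6901375 ≈ 836.72
  x_3 = (0.149500·450 + 0.052000·600 + 0.780000·380 + 0.222625·480) / 0.6901375 = 501.735 / 0.6901375 ≈ 727.01
  x_4 = (0.029500·450 + 0.148750·600 + 0.107750·380 + 0.736375·480) / 0.6901375 = 496.93 / 0.6901375 ≈ 720.04

x_4 = 720.04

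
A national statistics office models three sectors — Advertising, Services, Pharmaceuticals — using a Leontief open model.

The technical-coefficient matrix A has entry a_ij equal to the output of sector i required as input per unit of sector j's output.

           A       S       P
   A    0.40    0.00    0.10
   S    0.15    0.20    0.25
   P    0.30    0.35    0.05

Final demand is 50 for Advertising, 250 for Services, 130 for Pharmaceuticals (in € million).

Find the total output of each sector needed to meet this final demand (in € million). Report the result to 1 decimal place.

x_A = 141.0, x_S = 447.1, x_P = 346.1

I − A =
  [   0.60     0.00    -0.10]
  [  -0.15     0.80    -0.25]
  [  -0.30    -0.35     0.95]
Cofactors of I−A, C_ij = (−1)^(i+j)·(minor ij) (rows/columns in the sector order above):
  C_11 = (0.80)(0.95) − (-0.25)(-0.35) = 0.6725
  C_12 = −[(-0.15)(0.95) − (-0.25)(-0.30)] = 0.2175
  C_13 = (-0.15)(-0.35) − (0.80)(-0.30) = 0.2925
  C_21 = −[(0.00)(0.95) − (-0.10)(-0.35)] = 0.0350
  C_22 = (0.60)(0.95) − (-0.10)(-0.30) = 0.5400
  C_23 = −[(0.60)(-0.35) − (0.00)(-0.30)] = 0.2100
  C_31 = (0.00)(-0.25) − (-0.10)(0.80) = 0.0800
  C_32 = −[(0.60)(-0.25) − (-0.10)(-0.15)] = 0.1650
  C_33 = (0.60)(0.80) − (0.00)(-0.15) = 0.4800
det(I−A) = Σ_j (I−A)_1j·C_1j = (0.60)(0.6725) + (0.00)(0.2175) + (-0.10)(0.2925) = 0.37425
adj(I−A) = Cᵀ =
  [ 0.6725   0.0350   0.0800]
  [ 0.2175   0.5400   0.1650]
  [ 0.2925   0.2100   0.4800]
(I − A)⁻¹ = adj(I−A) / det(I−A) ≈
  [   1.7969     0.0935     0.2138]
  [   0.5812     1.4429     0.4409]
  [   0.7816     0.5611     1.2826]
x = (I − A)⁻¹ d = adj(I−A)·d / det(I−A), with det(I−A) = 0.37425:
  x_A = (0.6725·50 + 0.0350·250 + 0.0800·130) / 0.37425 = 52.775 / 0.37425 ≈ 141.0
  x_S = (0.2175·50 + 0.5400·250 + 0.1650·130) / 0.37425 = 167.325 / 0.37425 ≈ 447.1
  x_P = (0.2925·50 + 0.2100·250 + 0.4800·130) / 0.37425 = 129.525 / 0.37425 ≈ 346.1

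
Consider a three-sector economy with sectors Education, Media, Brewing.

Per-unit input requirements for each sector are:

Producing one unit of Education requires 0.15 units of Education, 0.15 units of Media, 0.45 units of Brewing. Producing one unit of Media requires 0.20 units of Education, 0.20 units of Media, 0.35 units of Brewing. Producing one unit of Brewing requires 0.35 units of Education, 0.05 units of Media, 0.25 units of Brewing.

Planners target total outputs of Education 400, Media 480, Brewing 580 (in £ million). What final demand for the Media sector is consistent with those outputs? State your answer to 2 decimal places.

d_M = 295.00

I − A =
  [   0.85    -0.20    -0.35]
  [  -0.15     0.80    -0.05]
  [  -0.45    -0.35     0.75]
d = (I − A) x:
  d_E = (+0.85)·400 + (-0.20)·480 + (-0.35)·580 = 41.00
  d_M = (-0.15)·400 + (+0.80)·480 + (-0.05)·580 = 295.00
  d_B = (-0.45)·400 + (-0.35)·480 + (+0.75)·580 = 87.00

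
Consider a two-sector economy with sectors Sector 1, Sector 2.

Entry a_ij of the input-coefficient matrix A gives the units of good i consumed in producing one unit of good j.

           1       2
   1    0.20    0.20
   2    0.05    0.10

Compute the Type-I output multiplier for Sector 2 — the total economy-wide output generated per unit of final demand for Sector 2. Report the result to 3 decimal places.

m_2 = 1.408

I − A =
  [   0.80    -0.20]
  [  -0.05     0.90]
det(I−A) = (0.80)(0.90) − (-0.20)(-0.05) = 0.7100
adj(I−A) = [[0.90, 0.20], [0.05, 0.80]]
(I − A)⁻¹ = adj(I−A) / det(I−A) ≈
  [   1.2676     0.2817]
  [   0.0704     1.1268]
The output multiplier for sector j is the column-j sum of the Leontief inverse (I − A)⁻¹ = adj(I−A) / det(I−A).
Column 2 of adj(I−A): (0.20, 0.80); det(I−A) = 0.7100.
m_2 = (0.20 + 0.80) / 0.7100 = 1.00 / 0.7100 ≈ 1.408.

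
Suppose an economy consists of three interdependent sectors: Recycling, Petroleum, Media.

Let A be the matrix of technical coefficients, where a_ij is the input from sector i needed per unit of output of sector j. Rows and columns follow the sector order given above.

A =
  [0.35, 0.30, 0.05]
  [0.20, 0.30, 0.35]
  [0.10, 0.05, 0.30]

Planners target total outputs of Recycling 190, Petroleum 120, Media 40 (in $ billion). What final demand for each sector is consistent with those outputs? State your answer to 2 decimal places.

d_R = 85.50, d_P = 32.00, d_M = 3.00

I − A =
  [   0.65    -0.30    -0.05]
  [  -0.20     0.70    -0.35]
  [  -0.10    -0.05     0.70]
d = (I − A) x:
  d_R = (+0.65)·190 + (-0.30)·120 + (-0.05)·40 = 85.50
  d_P = (-0.20)·190 + (+0.70)·120 + (-0.35)·40 = 32.00
  d_M = (-0.10)·190 + (-0.05)·120 + (+0.70)·40 = 3.00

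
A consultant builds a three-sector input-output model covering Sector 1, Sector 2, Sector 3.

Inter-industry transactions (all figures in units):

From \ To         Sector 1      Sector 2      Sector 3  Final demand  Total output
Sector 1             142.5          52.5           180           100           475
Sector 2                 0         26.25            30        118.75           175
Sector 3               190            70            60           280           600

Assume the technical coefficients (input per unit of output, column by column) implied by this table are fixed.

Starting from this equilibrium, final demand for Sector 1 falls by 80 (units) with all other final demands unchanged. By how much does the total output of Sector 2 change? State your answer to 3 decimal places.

Δx_2 = -3.869

Technical coefficients a_ij = z_ij / X_j:
  a_11 = 142.5/475 = 0.30, a_21 = 0/475 = 0.00, a_31 = 190/475 = 0.40
  a_12 = 52.5/175 = 0.30, a_22 = 26.25/175 = 0.15, a_32 = 70/175 = 0.40
  a_13 = 180/600 = 0.30, a_23 = 30/600 = 0.05, a_33 = 60/600 = 0.10
I − A =
  [   0.70    -0.30    -0.30]
  [   0.00     0.85    -0.05]
  [  -0.40    -0.40     0.90]
Cofactors of I−A, C_ij = (−1)^(i+j)·(minor ij) (rows/columns in the sector order above):
  C_11 = (0.85)(0.90) − (-0.05)(-0.40) = 0.7450
  C_12 = −[(0.00)(0.90) − (-0.05)(-0.40)] = 0.0200
  C_13 = (0.00)(-0.40) − (0.85)(-0.40) = 0.3400
  C_21 = −[(-0.30)(0.90) − (-0.30)(-0.40)] = 0.3900
  C_22 = (0.70)(0.90) − (-0.30)(-0.40) = 0.5100
  C_23 = −[(0.70)(-0.40) − (-0.30)(-0.40)] = 0.4000
  C_31 = (-0.30)(-0.05) − (-0.30)(0.85) = 0.2700
  C_32 = −[(0.70)(-0.05) − (-0.30)(0.00)] = 0.0350
  C_33 = (0.70)(0.85) − (-0.30)(0.00) = 0.5950
det(I−A) = Σ_j (I−A)_1j·C_1j = (0.70)(0.7450) + (-0.30)(0.0200) + (-0.30)(0.3400) = 0.4135
adj(I−A) = Cᵀ =
  [ 0.7450   0.3900   0.2700]
  [ 0.0200   0.5100   0.0350]
  [ 0.3400   0.4000   0.5950]
(I − A)⁻¹ = adj(I−A) / det(I−A) ≈
  [   1.8017     0.9432     0.6530]
  [   0.0484     1.2334     0.0846]
  [   0.8222     0.9674     1.4389]
Δx = (I − A)⁻¹ Δd with Δd having -80 in the Sector 1 component and 0 elsewhere.
So Δx_2 = L_21 · (-80), where L_21 = adj(I−A)_21 / det(I−A) = 0.0200 / 0.4135.
Δx_2 = 0.0200 × (-80) / 0.4135 = -1.60 / 0.4135 ≈ -3.869.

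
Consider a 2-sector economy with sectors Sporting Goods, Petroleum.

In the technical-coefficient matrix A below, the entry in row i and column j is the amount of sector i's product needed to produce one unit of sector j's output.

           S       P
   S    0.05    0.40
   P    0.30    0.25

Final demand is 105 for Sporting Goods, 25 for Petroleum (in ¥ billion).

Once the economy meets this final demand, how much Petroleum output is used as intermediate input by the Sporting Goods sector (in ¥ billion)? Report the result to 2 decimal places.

I − A =
  [   0.95    -0.40]
  [  -0.30     0.75]
det(I−A) = (0.95)(0.75) − (-0.40)(-0.30) = 0.5925
adj(I−A) = [[0.75, 0.40], [0.30, 0.95]]
(I − A)⁻¹ = adj(I−A) / det(I−A) ≈
  [   1.2658     0.6751]
  [   0.5063     1.6034]
First solve x = (I − A)⁻¹ d = adj(I−A)·d / det(I−A); in particular x_S = (0.75·105 + 0.40·25) / 0.5925 = 88.75 / 0.5925 ≈ 149.7890.
Intermediate flow from P to S: z_PS = a_PS · x_S = 0.30 × 88.75 / 0.5925 = 26.625 / 0.5925 ≈ 44.94.

z_PS = 44.94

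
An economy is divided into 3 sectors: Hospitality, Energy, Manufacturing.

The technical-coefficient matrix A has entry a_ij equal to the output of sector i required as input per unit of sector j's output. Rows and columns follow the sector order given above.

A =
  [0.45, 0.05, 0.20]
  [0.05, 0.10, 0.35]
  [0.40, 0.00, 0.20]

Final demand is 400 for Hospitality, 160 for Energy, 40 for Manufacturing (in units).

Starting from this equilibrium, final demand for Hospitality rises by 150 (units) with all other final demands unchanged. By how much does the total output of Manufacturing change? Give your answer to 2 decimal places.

I − A =
  [   0.55    -0.05    -0.20]
  [  -0.05     0.90    -0.35]
  [  -0.40     0.00     0.80]
Cofactors of I−A, C_ij = (−1)^(i+j)·(minor ij) (rows/columns in the sector order above):
  C_11 = (0.90)(0.80) − (-0.35)(0.00) = 0.7200
  C_12 = −[(-0.05)(0.80) − (-0.35)(-0.40)] = 0.1800
  C_13 = (-0.05)(0.00) − (0.90)(-0.40) = 0.3600
  C_21 = −[(-0.05)(0.80) − (-0.20)(0.00)] = 0.0400
  C_22 = (0.55)(0.80) − (-0.20)(-0.40) = 0.3600
  C_23 = −[(0.55)(0.00) − (-0.05)(-0.40)] = 0.0200
  C_31 = (-0.05)(-0.35) − (-0.20)(0.90) = 0.1975
  C_32 = −[(0.55)(-0.35) − (-0.20)(-0.05)] = 0.2025
  C_33 = (0.55)(0.90) − (-0.05)(-0.05) = 0.4925
det(I−A) = Σ_j (I−A)_1j·C_1j = (0.55)(0.7200) + (-0.05)(0.1800) + (-0.20)(0.3600) = 0.3150
adj(I−A) = Cᵀ =
  [ 0.7200   0.0400   0.1975]
  [ 0.1800   0.3600   0.2025]
  [ 0.3600   0.0200   0.4925]
(I − A)⁻¹ = adj(I−A) / det(I−A) ≈
  [   2.2857     0.1270     0.6270]
  [   0.5714     1.1429     0.6429]
  [   1.1429     0.0635     1.5635]
Δx = (I − A)⁻¹ Δd with Δd having +150 in the Hospitality component and 0 elsewhere.
So Δx_M = L_MH · (+150), where L_MH = adj(I−A)_MH / det(I−A) = 0.3600 / 0.3150.
Δx_M = 0.3600 × (+150) / 0.3150 = 54.00 / 0.3150 ≈ 171.43.

Δx_M = 171.43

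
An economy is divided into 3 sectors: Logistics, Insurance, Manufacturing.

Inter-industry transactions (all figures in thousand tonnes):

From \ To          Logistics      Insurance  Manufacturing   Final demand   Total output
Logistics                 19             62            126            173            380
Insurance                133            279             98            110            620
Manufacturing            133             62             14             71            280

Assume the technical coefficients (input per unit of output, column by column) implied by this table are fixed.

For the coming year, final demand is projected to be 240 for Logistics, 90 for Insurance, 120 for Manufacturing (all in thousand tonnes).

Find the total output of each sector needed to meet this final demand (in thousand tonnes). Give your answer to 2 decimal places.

Technical coefficients a_ij = z_ij / X_j:
  a_11 = 19/380 = 0.05, a_21 = 133/380 = 0.35, a_31 = 133/380 = 0.35
  a_12 = 62/620 = 0.10, a_22 = 279/620 = 0.45, a_32 = 62/620 = 0.10
  a_13 = 126/280 = 0.45, a_23 = 98/280 = 0.35, a_33 = 14/280 = 0.05
I − A =
  [   0.95    -0.10    -0.45]
  [  -0.35     0.55    -0.35]
  [  -0.35    -0.10     0.95]
Cofactors of I−A, C_ij = (−1)^(i+j)·(minor ij) (rows/columns in the sector order above):
  C_11 = (0.55)(0.95) − (-0.35)(-0.10) = 0.4875
  C_12 = −[(-0.35)(0.95) − (-0.35)(-0.35)] = 0.4550
  C_13 = (-0.35)(-0.10) − (0.55)(-0.35) = 0.2275
  C_21 = −[(-0.10)(0.95) − (-0.45)(-0.10)] = 0.1400
  C_22 = (0.95)(0.95) − (-0.45)(-0.35) = 0.7450
  C_23 = −[(0.95)(-0.10) − (-0.10)(-0.35)] = 0.1300
  C_31 = (-0.10)(-0.35) − (-0.45)(0.55) = 0.2825
  C_32 = −[(0.95)(-0.35) − (-0.45)(-0.35)] = 0.4900
  C_33 = (0.95)(0.55) − (-0.10)(-0.35) = 0.4875
det(I−A) = Σ_j (I−A)_1j·C_1j = (0.95)(0.4875) + (-0.10)(0.4550) + (-0.45)(0.2275) = 0.31525
adj(I−A) = Cᵀ =
  [ 0.4875   0.1400   0.2825]
  [ 0.4550   0.7450   0.4900]
  [ 0.2275   0.1300   0.4875]
(I − A)⁻¹ = adj(I−A) / det(I−A) ≈
  [   1.5464     0.4441     0.8961]
  [   1.4433     2.3632     1.5543]
  [   0.7216     0.4124     1.5464]
x = (I − A)⁻¹ d = adj(I−A)·d / det(I−A), with det(I−A) = 0.31525:
  x_1 = (0.4875·240 + 0.1400·90 + 0.2825·120) / 0.31525 = 163.50 / 0.31525 ≈ 518.64
  x_2 = (0.4550·240 + 0.7450·90 + 0.4900·120) / 0.31525 = 235.05 / 0.31525 ≈ 745.60
  x_3 = (0.2275·240 + 0.1300·90 + 0.4875·120) / 0.31525 = 124.80 / 0.31525 ≈ 395.88

x_1 = 518.64, x_2 = 745.60, x_3 = 395.88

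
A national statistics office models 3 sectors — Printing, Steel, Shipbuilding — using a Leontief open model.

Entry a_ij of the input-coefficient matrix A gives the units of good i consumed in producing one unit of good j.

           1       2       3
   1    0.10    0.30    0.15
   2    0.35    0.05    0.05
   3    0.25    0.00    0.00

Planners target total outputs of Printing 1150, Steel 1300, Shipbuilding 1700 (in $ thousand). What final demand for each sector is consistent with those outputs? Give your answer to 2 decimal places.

d_1 = 390.00, d_2 = 747.50, d_3 = 1412.50

I − A =
  [   0.90    -0.30    -0.15]
  [  -0.35     0.95    -0.05]
  [  -0.25     0.00     1.00]
d = (I − A) x:
  d_1 = (+0.90)·1150 + (-0.30)·1300 + (-0.15)·1700 = 390.00
  d_2 = (-0.35)·1150 + (+0.95)·1300 + (-0.05)·1700 = 747.50
  d_3 = (-0.25)·1150 + (+0.00)·1300 + (+1.00)·1700 = 1412.50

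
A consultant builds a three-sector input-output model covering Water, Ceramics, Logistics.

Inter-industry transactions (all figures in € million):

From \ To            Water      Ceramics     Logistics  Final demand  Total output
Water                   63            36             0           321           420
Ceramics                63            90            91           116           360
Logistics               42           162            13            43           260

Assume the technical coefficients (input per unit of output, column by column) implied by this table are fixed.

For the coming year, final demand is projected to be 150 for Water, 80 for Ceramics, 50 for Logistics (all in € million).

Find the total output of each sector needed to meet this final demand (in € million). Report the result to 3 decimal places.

x_W = 203.965, x_C = 233.700, x_L = 184.802

Technical coefficients a_ij = z_ij / X_j:
  a_WW = 63/420 = 0.15, a_CW = 63/420 = 0.15, a_LW = 42/420 = 0.10
  a_WC = 36/360 = 0.10, a_CC = 90/360 = 0.25, a_LC = 162/360 = 0.45
  a_WL = 0/260 = 0.00, a_CL = 91/260 = 0.35, a_LL = 13/260 = 0.05
I − A =
  [   0.85    -0.10     0.00]
  [  -0.15     0.75    -0.35]
  [  -0.10    -0.45     0.95]
Cofactors of I−A, C_ij = (−1)^(i+j)·(minor ij) (rows/columns in the sector order above):
  C_11 = (0.75)(0.95) − (-0.35)(-0.45) = 0.5550
  C_12 = −[(-0.15)(0.95) − (-0.35)(-0.10)] = 0.1775
  C_13 = (-0.15)(-0.45) − (0.75)(-0.10) = 0.1425
  C_21 = −[(-0.10)(0.95) − (0.00)(-0.45)] = 0.0950
  C_22 = (0.85)(0.95) − (0.00)(-0.10) = 0.8075
  C_23 = −[(0.85)(-0.45) − (-0.10)(-0.10)] = 0.3925
  C_31 = (-0.10)(-0.35) − (0.00)(0.75) = 0.0350
  C_32 = −[(0.85)(-0.35) − (0.00)(-0.15)] = 0.2975
  C_33 = (0.85)(0.75) − (-0.10)(-0.15) = 0.6225
det(I−A) = Σ_j (I−A)_1j·C_1j = (0.85)(0.5550) + (-0.10)(0.1775) + (0.00)(0.1425) = 0.4540
adj(I−A) = Cᵀ =
  [ 0.5550   0.0950   0.0350]
  [ 0.1775   0.8075   0.2975]
  [ 0.1425   0.3925   0.6225]
(I − A)⁻¹ = adj(I−A) / det(I−A) ≈
  [   1.2225     0.2093     0.0771]
  [   0.3910     1.7786     0.6553]
  [   0.3139     0.8645     1.3711]
x = (I − A)⁻¹ d = adj(I−A)·d / det(I−A), with det(I−A) = 0.4540:
  x_W = (0.5550·150 + 0.0950·80 + 0.0350·50) / 0.4540 = 92.60 / 0.4540 ≈ 203.965
  x_C = (0.1775·150 + 0.8075·80 + 0.2975·50) / 0.4540 = 106.10 / 0.4540 ≈ 233.700
  x_L = (0.1425·150 + 0.3925·80 + 0.6225·50) / 0.4540 = 83.90 / 0.4540 ≈ 184.802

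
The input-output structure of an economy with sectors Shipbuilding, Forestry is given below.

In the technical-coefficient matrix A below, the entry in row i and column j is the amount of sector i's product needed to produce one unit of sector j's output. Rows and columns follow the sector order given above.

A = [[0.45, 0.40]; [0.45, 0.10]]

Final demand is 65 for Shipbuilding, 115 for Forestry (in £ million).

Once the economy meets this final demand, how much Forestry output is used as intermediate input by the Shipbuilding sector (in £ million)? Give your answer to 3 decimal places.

z_21 = 149.286

I − A =
  [   0.55    -0.40]
  [  -0.45     0.90]
det(I−A) = (0.55)(0.90) − (-0.40)(-0.45) = 0.3150
adj(I−A) = [[0.90, 0.40], [0.45, 0.55]]
(I − A)⁻¹ = adj(I−A) / det(I−A) ≈
  [   2.8571     1.2698]
  [   1.4286     1.7460]
First solve x = (I − A)⁻¹ d = adj(I−A)·d / det(I−A); in particular x_1 = (0.90·65 + 0.40·115) / 0.3150 = 104.50 / 0.3150 ≈ 331.74603.
Intermediate flow from 2 to 1: z_21 = a_21 · x_1 = 0.45 × 104.50 / 0.3150 = 47.025 / 0.3150 ≈ 149.286.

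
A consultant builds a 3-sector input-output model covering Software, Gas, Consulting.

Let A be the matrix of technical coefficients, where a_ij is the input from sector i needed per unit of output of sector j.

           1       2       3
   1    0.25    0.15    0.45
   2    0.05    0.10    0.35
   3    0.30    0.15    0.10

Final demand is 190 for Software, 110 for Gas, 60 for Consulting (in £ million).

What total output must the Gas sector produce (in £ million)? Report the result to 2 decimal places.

I − A =
  [   0.75    -0.15    -0.45]
  [  -0.05     0.90    -0.35]
  [  -0.30    -0.15     0.90]
Cofactors of I−A, C_ij = (−1)^(i+j)·(minor ij) (rows/columns in the sector order above):
  C_11 = (0.90)(0.90) − (-0.35)(-0.15) = 0.7575
  C_12 = −[(-0.05)(0.90) − (-0.35)(-0.30)] = 0.1500
  C_13 = (-0.05)(-0.15) − (0.90)(-0.30) = 0.2775
  C_21 = −[(-0.15)(0.90) − (-0.45)(-0.15)] = 0.2025
  C_22 = (0.75)(0.90) − (-0.45)(-0.30) = 0.5400
  C_23 = −[(0.75)(-0.15) − (-0.15)(-0.30)] = 0.1575
  C_31 = (-0.15)(-0.35) − (-0.45)(0.90) = 0.4575
  C_32 = −[(0.75)(-0.35) − (-0.45)(-0.05)] = 0.2850
  C_33 = (0.75)(0.90) − (-0.15)(-0.05) = 0.6675
det(I−A) = Σ_j (I−A)_1j·C_1j = (0.75)(0.7575) + (-0.15)(0.1500) + (-0.45)(0.2775) = 0.42075
adj(I−A) = Cᵀ =
  [ 0.7575   0.2025   0.4575]
  [ 0.1500   0.5400   0.2850]
  [ 0.2775   0.1575   0.6675]
(I − A)⁻¹ = adj(I−A) / det(I−A) ≈
  [   1.8004     0.4813     1.0873]
  [   0.3565     1.2834     0.6774]
  [   0.6595     0.3743     1.5865]
x = (I − A)⁻¹ d = adj(I−A)·d / det(I−A), with det(I−A) = 0.42075:
  x_1 = (0.7575·190 + 0.2025·110 + 0.4575·60) / 0.42075 = 193.65 / 0.42075 ≈ 460.25
  x_2 = (0.1500·190 + 0.5400·110 + 0.2850·60) / 0.42075 = 105.00 / 0.42075 ≈ 249.55
  x_3 = (0.2775·190 + 0.1575·110 + 0.6675·60) / 0.42075 = 110.10 / 0.42075 ≈ 261.68

x_2 = 249.55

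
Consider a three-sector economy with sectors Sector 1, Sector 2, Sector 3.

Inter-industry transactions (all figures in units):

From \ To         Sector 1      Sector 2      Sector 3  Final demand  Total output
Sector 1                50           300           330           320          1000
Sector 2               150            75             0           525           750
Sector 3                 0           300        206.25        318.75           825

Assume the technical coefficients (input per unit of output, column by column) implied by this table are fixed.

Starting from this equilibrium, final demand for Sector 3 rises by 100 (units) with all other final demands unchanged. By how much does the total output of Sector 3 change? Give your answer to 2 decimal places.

Technical coefficients a_ij = z_ij / X_j:
  a_11 = 50/1000 = 0.05, a_21 = 150/1000 = 0.15, a_31 = 0/1000 = 0.00
  a_12 = 300/750 = 0.40, a_22 = 75/750 = 0.10, a_32 = 300/750 = 0.40
  a_13 = 330/825 = 0.40, a_23 = 0/825 = 0.00, a_33 = 206.25/825 = 0.25
I − A =
  [   0.95    -0.40    -0.40]
  [  -0.15     0.90     0.00]
  [   0.00    -0.40     0.75]
Cofactors of I−A, C_ij = (−1)^(i+j)·(minor ij) (rows/columns in the sector order above):
  C_11 = (0.90)(0.75) − (0.00)(-0.40) = 0.6750
  C_12 = −[(-0.15)(0.75) − (0.00)(0.00)] = 0.1125
  C_13 = (-0.15)(-0.40) − (0.90)(0.00) = 0.0600
  C_21 = −[(-0.40)(0.75) − (-0.40)(-0.40)] = 0.4600
  C_22 = (0.95)(0.75) − (-0.40)(0.00) = 0.7125
  C_23 = −[(0.95)(-0.40) − (-0.40)(0.00)] = 0.3800
  C_31 = (-0.40)(0.00) − (-0.40)(0.90) = 0.3600
  C_32 = −[(0.95)(0.00) − (-0.40)(-0.15)] = 0.0600
  C_33 = (0.95)(0.90) − (-0.40)(-0.15) = 0.7950
det(I−A) = Σ_j (I−A)_1j·C_1j = (0.95)(0.6750) + (-0.40)(0.1125) + (-0.40)(0.0600) = 0.57225
adj(I−A) = Cᵀ =
  [ 0.6750   0.4600   0.3600]
  [ 0.1125   0.7125   0.0600]
  [ 0.0600   0.3800   0.7950]
(I − A)⁻¹ = adj(I−A) / det(I−A) ≈
  [   1.1796     0.8038     0.6291]
  [   0.1966     1.2451     0.1048]
  [   0.1048     0.6640     1.3893]
Δx = (I − A)⁻¹ Δd with Δd having +100 in the Sector 3 component and 0 elsewhere.
So Δx_3 = L_33 · (+100), where L_33 = adj(I−A)_33 / det(I−A) = 0.7950 / 0.57225.
Δx_3 = 0.7950 × (+100) / 0.57225 = 79.50 / 0.57225 ≈ 138.93.

Δx_3 = 138.93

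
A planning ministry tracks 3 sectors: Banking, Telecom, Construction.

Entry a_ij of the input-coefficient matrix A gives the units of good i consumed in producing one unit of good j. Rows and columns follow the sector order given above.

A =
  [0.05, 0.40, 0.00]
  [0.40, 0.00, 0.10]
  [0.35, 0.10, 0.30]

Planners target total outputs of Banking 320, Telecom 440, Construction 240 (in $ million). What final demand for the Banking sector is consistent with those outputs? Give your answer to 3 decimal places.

I − A =
  [   0.95    -0.40     0.00]
  [  -0.40     1.00    -0.10]
  [  -0.35    -0.10     0.70]
d = (I − A) x:
  d_B = (+0.95)·320 + (-0.40)·440 + (+0.00)·240 = 128.000
  d_T = (-0.40)·320 + (+1.00)·440 + (-0.10)·240 = 288.000
  d_C = (-0.35)·320 + (-0.10)·440 + (+0.70)·240 = 12.000

d_B = 128.000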